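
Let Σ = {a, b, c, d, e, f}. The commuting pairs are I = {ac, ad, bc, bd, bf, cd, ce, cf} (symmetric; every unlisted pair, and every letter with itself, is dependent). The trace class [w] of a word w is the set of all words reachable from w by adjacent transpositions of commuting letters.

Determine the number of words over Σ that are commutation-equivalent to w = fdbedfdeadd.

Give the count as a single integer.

0(f) covers ∅
1(d) covers 0:f
2(b) covers ∅
3(e) covers 1:d, 2:b
4(d) covers 3:e
5(f) covers 4:d
6(d) covers 5:f
7(e) covers 6:d
8(a) covers 7:e
9(d) covers 7:e
10(d) covers 9:d
floor of heap: 0:f, 2:b
completions by unplaced set U, small U first (add the entries for U minus each lowest piece of U):
  |U|=1: {8}:1  {10}:1
  |U|=2: {8,10}:2  {9,10}:1
  |U|=3: {8,9,10}:3
  |U|=4: {7,8,9,10}:3
  |U|=5: {6,7,8,9,10}:3
  |U|=6: {5,6,7,8,9,10}:3
  |U|=7: {4,5,6,7,8,9,10}:3
  |U|=8: {3,4,5,6,7,8,9,10}:3
  |U|=9: {1,3,4,5,6,7,8,9,10}:3  {2,3,4,5,6,7,8,9,10}:3
  start at 0(f): 6
  start at 2(b): 3
sum over floor = 9

9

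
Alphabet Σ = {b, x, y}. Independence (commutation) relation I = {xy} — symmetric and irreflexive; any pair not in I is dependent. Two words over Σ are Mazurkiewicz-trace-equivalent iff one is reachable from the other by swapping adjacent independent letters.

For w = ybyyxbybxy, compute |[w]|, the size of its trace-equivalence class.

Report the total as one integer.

6

piece 0:y — minimal
piece 1:b rests on {0:y}
piece 2:y rests on {1:b}
piece 3:y rests on {2:y}
piece 4:x rests on {1:b}
piece 5:b rests on {3:y, 4:x}
piece 6:y rests on {5:b}
piece 7:b rests on {6:y}
piece 8:x rests on {7:b}
piece 9:y rests on {7:b}
minimal pieces: {0:y}
ways to finish when only these pieces remain (= sum over removing one remaining piece with nothing left below it):
  1 left: {8}→1  {9}→1
  2 left: {8,9}→2
  3 left: {7,8,9}→2
  4 left: {6,7,8,9}→2
  5 left: {5,6,7,8,9}→2
  6 left: {3,5,6,7,8,9}→2  {4,5,6,7,8,9}→2
  7 left: {2,3,5,6,7,8,9}→2  {3,4,5,6,7,8,9}→4
  8 left: {2,3,4,5,6,7,8,9}→6
  placing 0:y first → 6 extensions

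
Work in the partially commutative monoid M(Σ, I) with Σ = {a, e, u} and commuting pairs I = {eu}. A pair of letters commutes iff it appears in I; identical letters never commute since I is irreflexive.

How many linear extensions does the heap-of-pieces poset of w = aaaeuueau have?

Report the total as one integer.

6

drop 0:a onto floor
drop 1:a onto {0:a}
drop 2:a onto {1:a}
drop 3:e onto {2:a}
drop 4:u onto {2:a}
drop 5:u onto {4:u}
drop 6:e onto {3:e}
drop 7:a onto {5:u, 6:e}
drop 8:u onto {7:a}
ground layer = {0:a}
drop-orders for the pieces not yet dropped (sum over which currently-grounded one goes next):
  1 to go: {8} 1
  2 to go: {7,8} 1
  3 to go: {5,7,8} 1  {6,7,8} 1
  4 to go: {3,6,7,8} 1  {4,5,7,8} 1  {5,6,7,8} 2
  5 to go: {3,5,6,7,8} 3  {4,5,6,7,8} 3
  6 to go: {3,4,5,6,7,8} 6
  7 to go: {2,3,4,5,6,7,8} 6
  if 0:a drops first: 6 orders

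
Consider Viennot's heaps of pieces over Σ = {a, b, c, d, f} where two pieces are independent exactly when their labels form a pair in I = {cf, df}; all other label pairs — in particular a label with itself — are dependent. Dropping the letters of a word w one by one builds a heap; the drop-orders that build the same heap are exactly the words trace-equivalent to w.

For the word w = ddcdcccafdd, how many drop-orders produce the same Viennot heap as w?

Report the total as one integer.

3

piece 0:d — minimal
piece 1:d rests on {0:d}
piece 2:c rests on {1:d}
piece 3:d rests on {2:c}
piece 4:c rests on {3:d}
piece 5:c rests on {4:c}
piece 6:c rests on {5:c}
piece 7:a rests on {6:c}
piece 8:f rests on {7:a}
piece 9:d rests on {7:a}
piece 10:d rests on {9:d}
minimal pieces: {0:d}
ways to finish when only these pieces remain (= sum over removing one remaining piece with nothing left below it):
  1 left: {8}→1  {10}→1
  2 left: {8,10}→2  {9,10}→1
  3 left: {8,9,10}→3
  4 left: {7,8,9,10}→3
  5 left: {6,7,8,9,10}→3
  6 left: {5,6,7,8,9,10}→3
  7 left: {4,5,6,7,8,9,10}→3
  8 left: {3,4,5,6,7,8,9,10}→3
  9 left: {2,3,4,5,6,7,8,9,10}→3
  placing 0:d first → 3 extensions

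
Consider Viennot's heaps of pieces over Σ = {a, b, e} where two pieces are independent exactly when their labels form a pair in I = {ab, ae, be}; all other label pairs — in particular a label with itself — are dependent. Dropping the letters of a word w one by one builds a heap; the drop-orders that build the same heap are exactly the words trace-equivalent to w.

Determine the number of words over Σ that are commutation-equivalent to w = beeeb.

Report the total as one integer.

drop 0:b onto floor
drop 1:e onto floor
drop 2:e onto {1:e}
drop 3:e onto {2:e}
drop 4:b onto {0:b}
ground layer = {0:b, 1:e}
drop-orders for the pieces not yet dropped (sum over which currently-grounded one goes next):
  1 to go: {3} 1  {4} 1
  2 to go: {0,4} 1  {2,3} 1  {3,4} 2
  3 to go: {0,3,4} 3  {1,2,3} 1  {2,3,4} 3
  if 0:b drops first: 4 orders
  if 1:e drops first: 6 orders
heap linearizations: 10

10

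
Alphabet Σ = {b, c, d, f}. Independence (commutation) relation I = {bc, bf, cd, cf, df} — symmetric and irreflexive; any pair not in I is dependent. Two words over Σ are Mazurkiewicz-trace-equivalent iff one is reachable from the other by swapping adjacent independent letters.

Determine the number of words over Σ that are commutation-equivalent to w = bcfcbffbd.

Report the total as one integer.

1260

#0=b has no predecessor
#1=c has no predecessor
#2=f has no predecessor
#3=c depends on [1:c]
#4=b depends on [0:b]
#5=f depends on [2:f]
#6=f depends on [5:f]
#7=b depends on [4:b]
#8=d depends on [7:b]
sources: [0:b, 1:c, 2:f]
N(rest) = Σ N(rest − s) over sources s of rest; N(one piece) = 1:
  size 1 → [3]=1  [6]=1  [8]=1
  size 2 → [1,3]=1  [3,6]=2  [3,8]=2  [5,6]=1  [6,8]=2  [7,8]=1
  size 3 → [1,3,6]=3  [1,3,8]=3  [2,5,6]=1  [3,5,6]=3  [3,6,8]=6  [3,7,8]=3  [4,7,8]=1  [5,6,8]=3  [6,7,8]=3
  size 4 → [0,4,7,8]=1  [1,3,5,6]=6  [1,3,6,8]=12  [1,3,7,8]=6  [2,3,5,6]=4  [2,5,6,8]=4  [3,4,7,8]=4  [3,5,6,8]=12  [3,6,7,8]=12  [4,6,7,8]=4  [5,6,7,8]=6
  size 5 → [0,3,4,7,8]=5  [0,4,6,7,8]=5  [1,2,3,5,6]=10  [1,3,4,7,8]=10  [1,3,5,6,8]=30  [1,3,6,7,8]=30  [2,3,5,6,8]=20  [2,5,6,7,8]=10  [3,4,6,7,8]=20  [3,5,6,7,8]=30  [4,5,6,7,8]=10
  size 6 → [0,1,3,4,7,8]=15  [0,3,4,6,7,8]=30  [0,4,5,6,7,8]=15  [1,2,3,5,6,8]=60  [1,3,4,6,7,8]=60  [1,3,5,6,7,8]=90  [2,3,5,6,7,8]=60  [2,4,5,6,7,8]=20  [3,4,5,6,7,8]=60
  size 7 → [0,1,3,4,6,7,8]=105  [0,2,4,5,6,7,8]=35  [0,3,4,5,6,7,8]=105  [1,2,3,5,6,7,8]=210  [1,3,4,5,6,7,8]=210  [2,3,4,5,6,7,8]=140
  first=0(b) contributes 560
  first=1(c) contributes 280
  first=2(f) contributes 420
|[w]| = 1260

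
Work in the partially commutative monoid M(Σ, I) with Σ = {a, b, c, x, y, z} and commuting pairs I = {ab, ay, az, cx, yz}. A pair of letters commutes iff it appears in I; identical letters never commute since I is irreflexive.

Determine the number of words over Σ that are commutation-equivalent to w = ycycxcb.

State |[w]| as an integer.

0(y) covers ∅
1(c) covers 0:y
2(y) covers 1:c
3(c) covers 2:y
4(x) covers 2:y
5(c) covers 3:c
6(b) covers 4:x, 5:c
floor of heap: 0:y
completions by unplaced set U, small U first (add the entries for U minus each lowest piece of U):
  |U|=1: {6}:1
  |U|=2: {4,6}:1  {5,6}:1
  |U|=3: {3,5,6}:1  {4,5,6}:2
  |U|=4: {3,4,5,6}:3
  |U|=5: {2,3,4,5,6}:3
  start at 0(y): 3

3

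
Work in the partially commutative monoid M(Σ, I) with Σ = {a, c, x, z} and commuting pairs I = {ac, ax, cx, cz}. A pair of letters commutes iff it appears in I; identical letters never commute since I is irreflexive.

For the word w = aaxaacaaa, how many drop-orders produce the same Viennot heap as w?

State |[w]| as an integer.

0(a) covers ∅
1(a) covers 0:a
2(x) covers ∅
3(a) covers 1:a
4(a) covers 3:a
5(c) covers ∅
6(a) covers 4:a
7(a) covers 6:a
8(a) covers 7:a
floor of heap: 0:a, 2:x, 5:c
completions by unplaced set U, small U first (add the entries for U minus each lowest piece of U):
  |U|=1: {2}:1  {5}:1  {8}:1
  |U|=2: {2,5}:2  {2,8}:2  {5,8}:2  {7,8}:1
  |U|=3: {2,5,8}:6  {2,7,8}:3  {5,7,8}:3  {6,7,8}:1
  |U|=4: {2,5,7,8}:12  {2,6,7,8}:4  {4,6,7,8}:1  {5,6,7,8}:4
  |U|=5: {2,4,6,7,8}:5  {2,5,6,7,8}:20  {3,4,6,7,8}:1  {4,5,6,7,8}:5
  |U|=6: {1,3,4,6,7,8}:1  {2,3,4,6,7,8}:6  {2,4,5,6,7,8}:30  {3,4,5,6,7,8}:6
  |U|=7: {0,1,3,4,6,7,8}:1  {1,2,3,4,6,7,8}:7  {1,3,4,5,6,7,8}:7  {2,3,4,5,6,7,8}:42
  start at 0(a): 56
  start at 2(x): 8
  start at 5(c): 8
sum over floor = 72

72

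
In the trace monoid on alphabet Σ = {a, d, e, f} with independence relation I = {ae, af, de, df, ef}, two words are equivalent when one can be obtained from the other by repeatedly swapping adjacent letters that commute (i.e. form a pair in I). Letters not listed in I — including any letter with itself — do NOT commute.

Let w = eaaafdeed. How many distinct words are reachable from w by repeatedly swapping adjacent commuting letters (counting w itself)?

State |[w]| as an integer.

drop 0:e onto floor
drop 1:a onto floor
drop 2:a onto {1:a}
drop 3:a onto {2:a}
drop 4:f onto floor
drop 5:d onto {3:a}
drop 6:e onto {0:e}
drop 7:e onto {6:e}
drop 8:d onto {5:d}
ground layer = {0:e, 1:a, 4:f}
drop-orders for the pieces not yet dropped (sum over which currently-grounded one goes next):
  1 to go: {4} 1  {7} 1  {8} 1
  2 to go: {4,7} 2  {4,8} 2  {5,8} 1  {6,7} 1  {7,8} 2
  3 to go: {0,6,7} 1  {3,5,8} 1  {4,5,8} 3  {4,6,7} 3  {4,7,8} 6  {5,7,8} 3  {6,7,8} 3
  4 to go: {0,4,6,7} 4  {0,6,7,8} 4  {2,3,5,8} 1  {3,4,5,8} 4  {3,5,7,8} 4  {4,5,7,8} 12  {4,6,7,8} 12  {5,6,7,8} 6
  5 to go: {0,4,6,7,8} 20  {0,5,6,7,8} 10  {1,2,3,5,8} 1  {2,3,4,5,8} 5  {2,3,5,7,8} 5  {3,4,5,7,8} 20  {3,5,6,7,8} 10  {4,5,6,7,8} 30
  6 to go: {0,3,5,6,7,8} 20  {0,4,5,6,7,8} 60  {1,2,3,4,5,8} 6  {1,2,3,5,7,8} 6  {2,3,4,5,7,8} 30  {2,3,5,6,7,8} 15  {3,4,5,6,7,8} 60
  7 to go: {0,2,3,5,6,7,8} 35  {0,3,4,5,6,7,8} 140  {1,2,3,4,5,7,8} 42  {1,2,3,5,6,7,8} 21  {2,3,4,5,6,7,8} 105
  if 0:e drops first: 168 orders
  if 1:a drops first: 280 orders
  if 4:f drops first: 56 orders
heap linearizations: 504

504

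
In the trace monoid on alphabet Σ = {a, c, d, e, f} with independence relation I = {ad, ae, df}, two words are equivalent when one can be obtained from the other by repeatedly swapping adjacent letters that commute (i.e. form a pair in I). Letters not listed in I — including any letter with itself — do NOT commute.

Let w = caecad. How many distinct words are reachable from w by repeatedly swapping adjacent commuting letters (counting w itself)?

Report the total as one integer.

4

drop 0:c onto floor
drop 1:a onto {0:c}
drop 2:e onto {0:c}
drop 3:c onto {1:a, 2:e}
drop 4:a onto {3:c}
drop 5:d onto {3:c}
ground layer = {0:c}
drop-orders for the pieces not yet dropped (sum over which currently-grounded one goes next):
  1 to go: {4} 1  {5} 1
  2 to go: {4,5} 2
  3 to go: {3,4,5} 2
  4 to go: {1,3,4,5} 2  {2,3,4,5} 2
  if 0:c drops first: 4 orders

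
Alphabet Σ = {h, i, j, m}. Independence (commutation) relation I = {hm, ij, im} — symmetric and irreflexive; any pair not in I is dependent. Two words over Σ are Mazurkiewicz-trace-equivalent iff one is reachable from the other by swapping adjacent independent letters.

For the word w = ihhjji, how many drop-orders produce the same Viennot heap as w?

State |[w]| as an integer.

3

piece 0:i — minimal
piece 1:h rests on {0:i}
piece 2:h rests on {1:h}
piece 3:j rests on {2:h}
piece 4:j rests on {3:j}
piece 5:i rests on {2:h}
minimal pieces: {0:i}
ways to finish when only these pieces remain (= sum over removing one remaining piece with nothing left below it):
  1 left: {4}→1  {5}→1
  2 left: {3,4}→1  {4,5}→2
  3 left: {3,4,5}→3
  4 left: {2,3,4,5}→3
  placing 0:i first → 3 extensions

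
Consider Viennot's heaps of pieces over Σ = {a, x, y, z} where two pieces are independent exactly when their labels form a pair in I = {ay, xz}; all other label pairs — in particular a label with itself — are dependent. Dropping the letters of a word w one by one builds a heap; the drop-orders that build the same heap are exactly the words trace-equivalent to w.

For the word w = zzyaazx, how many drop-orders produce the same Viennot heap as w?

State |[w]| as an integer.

0(z) covers ∅
1(z) covers 0:z
2(y) covers 1:z
3(a) covers 1:z
4(a) covers 3:a
5(z) covers 2:y, 4:a
6(x) covers 2:y, 4:a
floor of heap: 0:z
completions by unplaced set U, small U first (add the entries for U minus each lowest piece of U):
  |U|=1: {5}:1  {6}:1
  |U|=2: {5,6}:2
  |U|=3: {2,5,6}:2  {4,5,6}:2
  |U|=4: {2,4,5,6}:4  {3,4,5,6}:2
  |U|=5: {2,3,4,5,6}:6
  start at 0(z): 6

6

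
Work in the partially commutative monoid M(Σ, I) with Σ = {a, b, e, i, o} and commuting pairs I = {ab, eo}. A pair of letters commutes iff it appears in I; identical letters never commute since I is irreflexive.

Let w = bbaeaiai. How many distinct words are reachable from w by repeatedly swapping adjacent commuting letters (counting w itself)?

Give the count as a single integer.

drop 0:b onto floor
drop 1:b onto {0:b}
drop 2:a onto floor
drop 3:e onto {1:b, 2:a}
drop 4:a onto {3:e}
drop 5:i onto {4:a}
drop 6:a onto {5:i}
drop 7:i onto {6:a}
ground layer = {0:b, 2:a}
drop-orders for the pieces not yet dropped (sum over which currently-grounded one goes next):
  1 to go: {7} 1
  2 to go: {6,7} 1
  3 to go: {5,6,7} 1
  4 to go: {4,5,6,7} 1
  5 to go: {3,4,5,6,7} 1
  6 to go: {1,3,4,5,6,7} 1  {2,3,4,5,6,7} 1
  if 0:b drops first: 2 orders
  if 2:a drops first: 1 orders
heap linearizations: 3

3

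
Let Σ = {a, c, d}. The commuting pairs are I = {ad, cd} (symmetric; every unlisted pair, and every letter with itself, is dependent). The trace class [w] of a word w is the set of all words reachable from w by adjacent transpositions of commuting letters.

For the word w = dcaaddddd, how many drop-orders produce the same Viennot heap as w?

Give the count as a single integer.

drop 0:d onto floor
drop 1:c onto floor
drop 2:a onto {1:c}
drop 3:a onto {2:a}
drop 4:d onto {0:d}
drop 5:d onto {4:d}
drop 6:d onto {5:d}
drop 7:d onto {6:d}
drop 8:d onto {7:d}
ground layer = {0:d, 1:c}
drop-orders for the pieces not yet dropped (sum over which currently-grounded one goes next):
  1 to go: {3} 1  {8} 1
  2 to go: {2,3} 1  {3,8} 2  {7,8} 1
  3 to go: {1,2,3} 1  {2,3,8} 3  {3,7,8} 3  {6,7,8} 1
  4 to go: {1,2,3,8} 4  {2,3,7,8} 6  {3,6,7,8} 4  {5,6,7,8} 1
  5 to go: {1,2,3,7,8} 10  {2,3,6,7,8} 10  {3,5,6,7,8} 5  {4,5,6,7,8} 1
  6 to go: {0,4,5,6,7,8} 1  {1,2,3,6,7,8} 20  {2,3,5,6,7,8} 15  {3,4,5,6,7,8} 6
  7 to go: {0,3,4,5,6,7,8} 7  {1,2,3,5,6,7,8} 35  {2,3,4,5,6,7,8} 21
  if 0:d drops first: 56 orders
  if 1:c drops first: 28 orders
heap linearizations: 84

84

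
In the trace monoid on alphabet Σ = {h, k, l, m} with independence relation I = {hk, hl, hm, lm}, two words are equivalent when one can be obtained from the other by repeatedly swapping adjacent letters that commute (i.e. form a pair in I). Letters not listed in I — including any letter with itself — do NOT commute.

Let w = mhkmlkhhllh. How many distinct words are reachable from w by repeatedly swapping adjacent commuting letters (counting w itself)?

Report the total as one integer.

660

piece 0:m — minimal
piece 1:h — minimal
piece 2:k rests on {0:m}
piece 3:m rests on {2:k}
piece 4:l rests on {2:k}
piece 5:k rests on {3:m, 4:l}
piece 6:h rests on {1:h}
piece 7:h rests on {6:h}
piece 8:l rests on {5:k}
piece 9:l rests on {8:l}
piece 10:h rests on {7:h}
minimal pieces: {0:m, 1:h}
ways to finish when only these pieces remain (= sum over removing one remaining piece with nothing left below it):
  1 left: {9}→1  {10}→1
  2 left: {7,10}→1  {8,9}→1  {9,10}→2
  3 left: {5,8,9}→1  {6,7,10}→1  {7,9,10}→3  {8,9,10}→3
  4 left: {1,6,7,10}→1  {3,5,8,9}→1  {4,5,8,9}→1  {5,8,9,10}→4  {6,7,9,10}→4  {7,8,9,10}→6
  5 left: {1,6,7,9,10}→5  {3,4,5,8,9}→2  {3,5,8,9,10}→5  {4,5,8,9,10}→5  {5,7,8,9,10}→10  {6,7,8,9,10}→10
  6 left: {1,6,7,8,9,10}→15  {2,3,4,5,8,9}→2  {3,4,5,8,9,10}→12  {3,5,7,8,9,10}→15  {4,5,7,8,9,10}→15  {5,6,7,8,9,10}→20
  7 left: {0,2,3,4,5,8,9}→2  {1,5,6,7,8,9,10}→35  {2,3,4,5,8,9,10}→14  {3,4,5,7,8,9,10}→42  {3,5,6,7,8,9,10}→35  {4,5,6,7,8,9,10}→35
  8 left: {0,2,3,4,5,8,9,10}→16  {1,3,5,6,7,8,9,10}→70  {1,4,5,6,7,8,9,10}→70  {2,3,4,5,7,8,9,10}→56  {3,4,5,6,7,8,9,10}→112
  9 left: {0,2,3,4,5,7,8,9,10}→72  {1,3,4,5,6,7,8,9,10}→252  {2,3,4,5,6,7,8,9,10}→168
  placing 0:m first → 420 extensions
  placing 1:h first → 240 extensions
total linear extensions = 660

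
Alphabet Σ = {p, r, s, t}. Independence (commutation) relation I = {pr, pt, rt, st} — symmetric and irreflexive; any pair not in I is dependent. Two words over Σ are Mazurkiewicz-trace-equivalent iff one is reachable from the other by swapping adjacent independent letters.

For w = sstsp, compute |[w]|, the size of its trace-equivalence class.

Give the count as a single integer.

0(s) covers ∅
1(s) covers 0:s
2(t) covers ∅
3(s) covers 1:s
4(p) covers 3:s
floor of heap: 0:s, 2:t
completions by unplaced set U, small U first (add the entries for U minus each lowest piece of U):
  |U|=1: {2}:1  {4}:1
  |U|=2: {2,4}:2  {3,4}:1
  |U|=3: {1,3,4}:1  {2,3,4}:3
  start at 0(s): 4
  start at 2(t): 1
sum over floor = 5

5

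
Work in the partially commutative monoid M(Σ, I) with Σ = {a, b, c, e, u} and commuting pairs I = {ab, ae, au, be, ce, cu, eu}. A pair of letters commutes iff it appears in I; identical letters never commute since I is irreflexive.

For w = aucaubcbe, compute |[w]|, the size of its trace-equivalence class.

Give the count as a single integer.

piece 0:a — minimal
piece 1:u — minimal
piece 2:c rests on {0:a}
piece 3:a rests on {2:c}
piece 4:u rests on {1:u}
piece 5:b rests on {2:c, 4:u}
piece 6:c rests on {3:a, 5:b}
piece 7:b rests on {6:c}
piece 8:e — minimal
minimal pieces: {0:a, 1:u, 8:e}
ways to finish when only these pieces remain (= sum over removing one remaining piece with nothing left below it):
  1 left: {7}→1  {8}→1
  2 left: {6,7}→1  {7,8}→2
  3 left: {3,6,7}→1  {5,6,7}→1  {6,7,8}→3
  4 left: {3,5,6,7}→2  {3,6,7,8}→4  {4,5,6,7}→1  {5,6,7,8}→4
  5 left: {1,4,5,6,7}→1  {2,3,5,6,7}→2  {3,4,5,6,7}→3  {3,5,6,7,8}→10  {4,5,6,7,8}→5
  6 left: {0,2,3,5,6,7}→2  {1,3,4,5,6,7}→4  {1,4,5,6,7,8}→6  {2,3,4,5,6,7}→5  {2,3,5,6,7,8}→12  {3,4,5,6,7,8}→18
  7 left: {0,2,3,4,5,6,7}→7  {0,2,3,5,6,7,8}→14  {1,2,3,4,5,6,7}→9  {1,3,4,5,6,7,8}→28  {2,3,4,5,6,7,8}→35
  placing 0:a first → 72 extensions
  placing 1:u first → 56 extensions
  placing 8:e first → 16 extensions
total linear extensions = 144

144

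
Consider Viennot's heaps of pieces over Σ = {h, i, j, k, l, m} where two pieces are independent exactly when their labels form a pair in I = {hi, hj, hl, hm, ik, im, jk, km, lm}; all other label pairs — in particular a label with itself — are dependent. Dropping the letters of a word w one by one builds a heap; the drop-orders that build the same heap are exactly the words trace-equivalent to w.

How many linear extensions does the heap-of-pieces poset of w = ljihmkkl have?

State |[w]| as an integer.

drop 0:l onto floor
drop 1:j onto {0:l}
drop 2:i onto {1:j}
drop 3:h onto floor
drop 4:m onto {1:j}
drop 5:k onto {0:l, 3:h}
drop 6:k onto {5:k}
drop 7:l onto {2:i, 6:k}
ground layer = {0:l, 3:h}
drop-orders for the pieces not yet dropped (sum over which currently-grounded one goes next):
  1 to go: {4} 1  {7} 1
  2 to go: {2,7} 1  {4,7} 2  {6,7} 1
  3 to go: {2,4,7} 3  {2,6,7} 2  {4,6,7} 3  {5,6,7} 1
  4 to go: {1,2,4,7} 3  {2,4,6,7} 8  {2,5,6,7} 3  {3,5,6,7} 1  {4,5,6,7} 4
  5 to go: {1,2,4,6,7} 11  {2,3,5,6,7} 4  {2,4,5,6,7} 15  {3,4,5,6,7} 5
  6 to go: {1,2,4,5,6,7} 26  {2,3,4,5,6,7} 24
  if 0:l drops first: 50 orders
  if 3:h drops first: 26 orders
heap linearizations: 76

76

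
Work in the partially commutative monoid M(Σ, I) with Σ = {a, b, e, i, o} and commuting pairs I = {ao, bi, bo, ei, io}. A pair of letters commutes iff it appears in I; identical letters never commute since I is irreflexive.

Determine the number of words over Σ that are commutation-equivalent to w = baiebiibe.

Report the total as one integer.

piece 0:b — minimal
piece 1:a rests on {0:b}
piece 2:i rests on {1:a}
piece 3:e rests on {1:a}
piece 4:b rests on {3:e}
piece 5:i rests on {2:i}
piece 6:i rests on {5:i}
piece 7:b rests on {4:b}
piece 8:e rests on {7:b}
minimal pieces: {0:b}
ways to finish when only these pieces remain (= sum over removing one remaining piece with nothing left below it):
  1 left: {6}→1  {8}→1
  2 left: {5,6}→1  {6,8}→2  {7,8}→1
  3 left: {2,5,6}→1  {4,7,8}→1  {5,6,8}→3  {6,7,8}→3
  4 left: {2,5,6,8}→4  {3,4,7,8}→1  {4,6,7,8}→4  {5,6,7,8}→6
  5 left: {2,5,6,7,8}→10  {3,4,6,7,8}→5  {4,5,6,7,8}→10
  6 left: {2,4,5,6,7,8}→20  {3,4,5,6,7,8}→15
  7 left: {2,3,4,5,6,7,8}→35
  placing 0:b first → 35 extensions

35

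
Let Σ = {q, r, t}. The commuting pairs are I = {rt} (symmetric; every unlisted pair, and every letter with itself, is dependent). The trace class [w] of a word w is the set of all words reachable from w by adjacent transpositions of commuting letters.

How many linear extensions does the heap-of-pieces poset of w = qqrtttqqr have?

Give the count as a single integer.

4

#0=q has no predecessor
#1=q depends on [0:q]
#2=r depends on [1:q]
#3=t depends on [1:q]
#4=t depends on [3:t]
#5=t depends on [4:t]
#6=q depends on [2:r, 5:t]
#7=q depends on [6:q]
#8=r depends on [7:q]
sources: [0:q]
N(rest) = Σ N(rest − s) over sources s of rest; N(one piece) = 1:
  size 1 → [8]=1
  size 2 → [7,8]=1
  size 3 → [6,7,8]=1
  size 4 → [2,6,7,8]=1  [5,6,7,8]=1
  size 5 → [2,5,6,7,8]=2  [4,5,6,7,8]=1
  size 6 → [2,4,5,6,7,8]=3  [3,4,5,6,7,8]=1
  size 7 → [2,3,4,5,6,7,8]=4
  first=0(q) contributes 4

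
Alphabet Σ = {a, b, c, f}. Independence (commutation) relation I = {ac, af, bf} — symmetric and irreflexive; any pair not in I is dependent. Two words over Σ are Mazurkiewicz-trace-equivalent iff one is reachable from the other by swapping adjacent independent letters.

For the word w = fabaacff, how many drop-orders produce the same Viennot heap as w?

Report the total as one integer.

piece 0:f — minimal
piece 1:a — minimal
piece 2:b rests on {1:a}
piece 3:a rests on {2:b}
piece 4:a rests on {3:a}
piece 5:c rests on {0:f, 2:b}
piece 6:f rests on {5:c}
piece 7:f rests on {6:f}
minimal pieces: {0:f, 1:a}
ways to finish when only these pieces remain (= sum over removing one remaining piece with nothing left below it):
  1 left: {4}→1  {7}→1
  2 left: {3,4}→1  {4,7}→2  {6,7}→1
  3 left: {3,4,7}→3  {4,6,7}→3  {5,6,7}→1
  4 left: {0,5,6,7}→1  {3,4,6,7}→6  {4,5,6,7}→4
  5 left: {0,4,5,6,7}→5  {3,4,5,6,7}→10
  6 left: {0,3,4,5,6,7}→15  {2,3,4,5,6,7}→10
  placing 0:f first → 10 extensions
  placing 1:a first → 25 extensions
total linear extensions = 35

35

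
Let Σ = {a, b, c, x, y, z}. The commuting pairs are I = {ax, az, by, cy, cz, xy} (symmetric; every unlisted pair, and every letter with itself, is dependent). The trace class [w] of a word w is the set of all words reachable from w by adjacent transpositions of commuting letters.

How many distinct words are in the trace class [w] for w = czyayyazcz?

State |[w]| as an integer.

18

#0=c has no predecessor
#1=z has no predecessor
#2=y depends on [1:z]
#3=a depends on [0:c, 2:y]
#4=y depends on [3:a]
#5=y depends on [4:y]
#6=a depends on [5:y]
#7=z depends on [5:y]
#8=c depends on [6:a]
#9=z depends on [7:z]
sources: [0:c, 1:z]
N(rest) = Σ N(rest − s) over sources s of rest; N(one piece) = 1:
  size 1 → [8]=1  [9]=1
  size 2 → [6,8]=1  [7,9]=1  [8,9]=2
  size 3 → [6,8,9]=3  [7,8,9]=3
  size 4 → [6,7,8,9]=6
  size 5 → [5,6,7,8,9]=6
  size 6 → [4,5,6,7,8,9]=6
  size 7 → [3,4,5,6,7,8,9]=6
  size 8 → [0,3,4,5,6,7,8,9]=6  [2,3,4,5,6,7,8,9]=6
  first=0(c) contributes 6
  first=1(z) contributes 12
|[w]| = 18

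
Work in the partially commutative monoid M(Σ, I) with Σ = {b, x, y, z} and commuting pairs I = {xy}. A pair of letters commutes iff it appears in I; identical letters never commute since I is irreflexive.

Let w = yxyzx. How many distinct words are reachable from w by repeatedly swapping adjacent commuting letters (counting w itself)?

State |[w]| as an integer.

drop 0:y onto floor
drop 1:x onto floor
drop 2:y onto {0:y}
drop 3:z onto {1:x, 2:y}
drop 4:x onto {3:z}
ground layer = {0:y, 1:x}
drop-orders for the pieces not yet dropped (sum over which currently-grounded one goes next):
  1 to go: {4} 1
  2 to go: {3,4} 1
  3 to go: {1,3,4} 1  {2,3,4} 1
  if 0:y drops first: 2 orders
  if 1:x drops first: 1 orders
heap linearizations: 3

3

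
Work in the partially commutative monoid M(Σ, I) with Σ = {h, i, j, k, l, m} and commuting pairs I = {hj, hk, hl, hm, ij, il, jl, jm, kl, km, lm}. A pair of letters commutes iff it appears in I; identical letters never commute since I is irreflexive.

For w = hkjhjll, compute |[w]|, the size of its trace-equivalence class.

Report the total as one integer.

0(h) covers ∅
1(k) covers ∅
2(j) covers 1:k
3(h) covers 0:h
4(j) covers 2:j
5(l) covers ∅
6(l) covers 5:l
floor of heap: 0:h, 1:k, 5:l
completions by unplaced set U, small U first (add the entries for U minus each lowest piece of U):
  |U|=1: {3}:1  {4}:1  {6}:1
  |U|=2: {0,3}:1  {2,4}:1  {3,4}:2  {3,6}:2  {4,6}:2  {5,6}:1
  |U|=3: {0,3,4}:3  {0,3,6}:3  {1,2,4}:1  {2,3,4}:3  {2,4,6}:3  {3,4,6}:6  {3,5,6}:3  {4,5,6}:3
  |U|=4: {0,2,3,4}:6  {0,3,4,6}:12  {0,3,5,6}:6  {1,2,3,4}:4  {1,2,4,6}:4  {2,3,4,6}:12  {2,4,5,6}:6  {3,4,5,6}:12
  |U|=5: {0,1,2,3,4}:10  {0,2,3,4,6}:30  {0,3,4,5,6}:30  {1,2,3,4,6}:20  {1,2,4,5,6}:10  {2,3,4,5,6}:30
  start at 0(h): 60
  start at 1(k): 90
  start at 5(l): 60
sum over floor = 210

210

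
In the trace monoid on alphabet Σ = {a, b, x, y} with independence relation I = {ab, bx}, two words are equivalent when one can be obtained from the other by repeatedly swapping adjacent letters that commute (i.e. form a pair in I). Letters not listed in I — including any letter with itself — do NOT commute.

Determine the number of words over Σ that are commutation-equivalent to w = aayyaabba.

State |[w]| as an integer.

drop 0:a onto floor
drop 1:a onto {0:a}
drop 2:y onto {1:a}
drop 3:y onto {2:y}
drop 4:a onto {3:y}
drop 5:a onto {4:a}
drop 6:b onto {3:y}
drop 7:b onto {6:b}
drop 8:a onto {5:a}
ground layer = {0:a}
drop-orders for the pieces not yet dropped (sum over which currently-grounded one goes next):
  1 to go: {7} 1  {8} 1
  2 to go: {5,8} 1  {6,7} 1  {7,8} 2
  3 to go: {4,5,8} 1  {5,7,8} 3  {6,7,8} 3
  4 to go: {4,5,7,8} 4  {5,6,7,8} 6
  5 to go: {4,5,6,7,8} 10
  6 to go: {3,4,5,6,7,8} 10
  7 to go: {2,3,4,5,6,7,8} 10
  if 0:a drops first: 10 orders

10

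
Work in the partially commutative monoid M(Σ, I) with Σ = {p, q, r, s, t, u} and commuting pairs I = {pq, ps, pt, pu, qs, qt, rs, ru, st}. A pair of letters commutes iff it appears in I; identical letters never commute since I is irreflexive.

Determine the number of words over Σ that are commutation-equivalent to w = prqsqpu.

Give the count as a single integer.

23

#0=p has no predecessor
#1=r depends on [0:p]
#2=q depends on [1:r]
#3=s has no predecessor
#4=q depends on [2:q]
#5=p depends on [1:r]
#6=u depends on [3:s, 4:q]
sources: [0:p, 3:s]
N(rest) = Σ N(rest − s) over sources s of rest; N(one piece) = 1:
  size 1 → [5]=1  [6]=1
  size 2 → [3,6]=1  [4,6]=1  [5,6]=2
  size 3 → [2,4,6]=1  [3,4,6]=2  [3,5,6]=3  [4,5,6]=3
  size 4 → [2,3,4,6]=3  [2,4,5,6]=4  [3,4,5,6]=8
  size 5 → [1,2,4,5,6]=4  [2,3,4,5,6]=15
  first=0(p) contributes 19
  first=3(s) contributes 4
|[w]| = 23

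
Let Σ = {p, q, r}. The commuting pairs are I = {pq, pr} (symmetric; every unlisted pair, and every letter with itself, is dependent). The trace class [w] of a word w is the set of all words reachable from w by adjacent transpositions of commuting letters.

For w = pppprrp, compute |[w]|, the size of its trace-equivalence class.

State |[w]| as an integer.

21

piece 0:p — minimal
piece 1:p rests on {0:p}
piece 2:p rests on {1:p}
piece 3:p rests on {2:p}
piece 4:r — minimal
piece 5:r rests on {4:r}
piece 6:p rests on {3:p}
minimal pieces: {0:p, 4:r}
ways to finish when only these pieces remain (= sum over removing one remaining piece with nothing left below it):
  1 left: {5}→1  {6}→1
  2 left: {3,6}→1  {4,5}→1  {5,6}→2
  3 left: {2,3,6}→1  {3,5,6}→3  {4,5,6}→3
  4 left: {1,2,3,6}→1  {2,3,5,6}→4  {3,4,5,6}→6
  5 left: {0,1,2,3,6}→1  {1,2,3,5,6}→5  {2,3,4,5,6}→10
  placing 0:p first → 15 extensions
  placing 4:r first → 6 extensions
total linear extensions = 21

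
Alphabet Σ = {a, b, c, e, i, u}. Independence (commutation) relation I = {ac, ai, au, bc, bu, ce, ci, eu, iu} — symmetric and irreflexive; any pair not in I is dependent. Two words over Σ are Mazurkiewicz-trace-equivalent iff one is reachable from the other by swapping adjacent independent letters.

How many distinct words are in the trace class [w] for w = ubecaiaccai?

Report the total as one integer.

3300

#0=u has no predecessor
#1=b has no predecessor
#2=e depends on [1:b]
#3=c depends on [0:u]
#4=a depends on [2:e]
#5=i depends on [2:e]
#6=a depends on [4:a]
#7=c depends on [3:c]
#8=c depends on [7:c]
#9=a depends on [6:a]
#10=i depends on [5:i]
sources: [0:u, 1:b]
N(rest) = Σ N(rest − s) over sources s of rest; N(one piece) = 1:
  size 1 → [8]=1  [9]=1  [10]=1
  size 2 → [5,10]=1  [6,9]=1  [7,8]=1  [8,9]=2  [8,10]=2  [9,10]=2
  size 3 → [3,7,8]=1  [4,6,9]=1  [5,8,10]=3  [5,9,10]=3  [6,8,9]=3  [6,9,10]=3  [7,8,9]=3  [7,8,10]=3  [8,9,10]=6
  size 4 → [0,3,7,8]=1  [3,7,8,9]=4  [3,7,8,10]=4  [4,6,8,9]=4  [4,6,9,10]=4  [5,6,9,10]=6  [5,7,8,10]=6  [5,8,9,10]=12  [6,7,8,9]=6  [6,8,9,10]=12  [7,8,9,10]=12
  size 5 → [0,3,7,8,9]=5  [0,3,7,8,10]=5  [3,5,7,8,10]=10  [3,6,7,8,9]=10  [3,7,8,9,10]=20  [4,5,6,9,10]=10  [4,6,7,8,9]=10  [4,6,8,9,10]=20  [5,6,8,9,10]=30  [5,7,8,9,10]=30  [6,7,8,9,10]=30
  size 6 → [0,3,5,7,8,10]=15  [0,3,6,7,8,9]=15  [0,3,7,8,9,10]=30  [2,4,5,6,9,10]=10  [3,4,6,7,8,9]=20  [3,5,7,8,9,10]=60  [3,6,7,8,9,10]=60  [4,5,6,8,9,10]=60  [4,6,7,8,9,10]=60  [5,6,7,8,9,10]=90
  size 7 → [0,3,4,6,7,8,9]=35  [0,3,5,7,8,9,10]=105  [0,3,6,7,8,9,10]=105  [1,2,4,5,6,9,10]=10  [2,4,5,6,8,9,10]=70  [3,4,6,7,8,9,10]=140  [3,5,6,7,8,9,10]=210  [4,5,6,7,8,9,10]=210
  size 8 → [0,3,4,6,7,8,9,10]=280  [0,3,5,6,7,8,9,10]=420  [1,2,4,5,6,8,9,10]=80  [2,4,5,6,7,8,9,10]=280  [3,4,5,6,7,8,9,10]=560
  size 9 → [0,3,4,5,6,7,8,9,10]=1260  [1,2,4,5,6,7,8,9,10]=360  [2,3,4,5,6,7,8,9,10]=840
  first=0(u) contributes 1200
  first=1(b) contributes 2100
|[w]| = 3300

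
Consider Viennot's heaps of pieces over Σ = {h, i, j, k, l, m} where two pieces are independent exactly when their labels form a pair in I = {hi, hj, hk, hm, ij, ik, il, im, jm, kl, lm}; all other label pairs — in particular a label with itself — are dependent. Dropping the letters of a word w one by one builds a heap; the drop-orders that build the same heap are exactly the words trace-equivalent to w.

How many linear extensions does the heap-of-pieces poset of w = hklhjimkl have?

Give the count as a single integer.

#0=h has no predecessor
#1=k has no predecessor
#2=l depends on [0:h]
#3=h depends on [2:l]
#4=j depends on [1:k, 2:l]
#5=i has no predecessor
#6=m depends on [1:k]
#7=k depends on [4:j, 6:m]
#8=l depends on [3:h, 4:j]
sources: [0:h, 1:k, 5:i]
N(rest) = Σ N(rest − s) over sources s of rest; N(one piece) = 1:
  size 1 → [5]=1  [7]=1  [8]=1
  size 2 → [3,8]=1  [5,7]=2  [5,8]=2  [6,7]=1  [7,8]=2
  size 3 → [3,5,8]=3  [3,7,8]=3  [4,7,8]=2  [5,6,7]=3  [5,7,8]=6  [6,7,8]=3
  size 4 → [3,4,7,8]=5  [3,5,7,8]=12  [3,6,7,8]=6  [4,5,7,8]=8  [4,6,7,8]=5  [5,6,7,8]=12
  size 5 → [1,4,6,7,8]=5  [2,3,4,7,8]=5  [3,4,5,7,8]=25  [3,4,6,7,8]=16  [3,5,6,7,8]=30  [4,5,6,7,8]=25
  size 6 → [0,2,3,4,7,8]=5  [1,3,4,6,7,8]=21  [1,4,5,6,7,8]=30  [2,3,4,5,7,8]=30  [2,3,4,6,7,8]=21  [3,4,5,6,7,8]=96
  size 7 → [0,2,3,4,5,7,8]=35  [0,2,3,4,6,7,8]=26  [1,2,3,4,6,7,8]=42  [1,3,4,5,6,7,8]=147  [2,3,4,5,6,7,8]=147
  first=0(h) contributes 336
  first=1(k) contributes 208
  first=5(i) contributes 68
|[w]| = 612

612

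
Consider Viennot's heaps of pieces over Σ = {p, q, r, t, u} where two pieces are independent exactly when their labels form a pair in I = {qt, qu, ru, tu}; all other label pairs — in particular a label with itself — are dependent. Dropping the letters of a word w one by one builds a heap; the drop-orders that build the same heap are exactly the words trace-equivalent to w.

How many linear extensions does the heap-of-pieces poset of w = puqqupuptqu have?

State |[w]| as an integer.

#0=p has no predecessor
#1=u depends on [0:p]
#2=q depends on [0:p]
#3=q depends on [2:q]
#4=u depends on [1:u]
#5=p depends on [3:q, 4:u]
#6=u depends on [5:p]
#7=p depends on [6:u]
#8=t depends on [7:p]
#9=q depends on [7:p]
#10=u depends on [7:p]
sources: [0:p]
N(rest) = Σ N(rest − s) over sources s of rest; N(one piece) = 1:
  size 1 → [8]=1  [9]=1  [10]=1
  size 2 → [8,9]=2  [8,10]=2  [9,10]=2
  size 3 → [8,9,10]=6
  size 4 → [7,8,9,10]=6
  size 5 → [6,7,8,9,10]=6
  size 6 → [5,6,7,8,9,10]=6
  size 7 → [3,5,6,7,8,9,10]=6  [4,5,6,7,8,9,10]=6
  size 8 → [1,4,5,6,7,8,9,10]=6  [2,3,5,6,7,8,9,10]=6  [3,4,5,6,7,8,9,10]=12
  size 9 → [1,3,4,5,6,7,8,9,10]=18  [2,3,4,5,6,7,8,9,10]=18
  first=0(p) contributes 36

36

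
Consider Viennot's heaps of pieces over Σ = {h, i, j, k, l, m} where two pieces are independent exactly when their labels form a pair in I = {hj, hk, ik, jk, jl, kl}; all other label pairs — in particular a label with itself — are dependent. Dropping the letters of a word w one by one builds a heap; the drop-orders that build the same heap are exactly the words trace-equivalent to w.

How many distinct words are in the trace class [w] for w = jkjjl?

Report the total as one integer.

20

#0=j has no predecessor
#1=k has no predecessor
#2=j depends on [0:j]
#3=j depends on [2:j]
#4=l has no predecessor
sources: [0:j, 1:k, 4:l]
N(rest) = Σ N(rest − s) over sources s of rest; N(one piece) = 1:
  size 1 → [1]=1  [3]=1  [4]=1
  size 2 → [1,3]=2  [1,4]=2  [2,3]=1  [3,4]=2
  size 3 → [0,2,3]=1  [1,2,3]=3  [1,3,4]=6  [2,3,4]=3
  first=0(j) contributes 12
  first=1(k) contributes 4
  first=4(l) contributes 4
|[w]| = 20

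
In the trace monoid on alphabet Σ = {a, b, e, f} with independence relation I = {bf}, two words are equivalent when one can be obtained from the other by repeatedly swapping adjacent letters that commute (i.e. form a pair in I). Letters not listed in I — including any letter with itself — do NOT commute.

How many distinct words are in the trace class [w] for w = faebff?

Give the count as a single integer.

drop 0:f onto floor
drop 1:a onto {0:f}
drop 2:e onto {1:a}
drop 3:b onto {2:e}
drop 4:f onto {2:e}
drop 5:f onto {4:f}
ground layer = {0:f}
drop-orders for the pieces not yet dropped (sum over which currently-grounded one goes next):
  1 to go: {3} 1  {5} 1
  2 to go: {3,5} 2  {4,5} 1
  3 to go: {3,4,5} 3
  4 to go: {2,3,4,5} 3
  if 0:f drops first: 3 orders

3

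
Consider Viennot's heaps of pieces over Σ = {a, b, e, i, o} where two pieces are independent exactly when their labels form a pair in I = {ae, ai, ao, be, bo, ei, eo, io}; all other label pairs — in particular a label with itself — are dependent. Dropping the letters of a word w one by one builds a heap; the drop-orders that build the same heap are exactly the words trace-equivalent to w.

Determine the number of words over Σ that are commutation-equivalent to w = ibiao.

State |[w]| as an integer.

10

0(i) covers ∅
1(b) covers 0:i
2(i) covers 1:b
3(a) covers 1:b
4(o) covers ∅
floor of heap: 0:i, 4:o
completions by unplaced set U, small U first (add the entries for U minus each lowest piece of U):
  |U|=1: {2}:1  {3}:1  {4}:1
  |U|=2: {2,3}:2  {2,4}:2  {3,4}:2
  |U|=3: {1,2,3}:2  {2,3,4}:6
  start at 0(i): 8
  start at 4(o): 2
sum over floor = 10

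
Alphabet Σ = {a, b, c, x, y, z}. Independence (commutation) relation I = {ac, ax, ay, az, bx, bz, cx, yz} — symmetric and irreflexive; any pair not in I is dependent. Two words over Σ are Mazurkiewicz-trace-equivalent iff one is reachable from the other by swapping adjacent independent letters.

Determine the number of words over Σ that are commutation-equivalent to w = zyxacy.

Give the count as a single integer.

0(z) covers ∅
1(y) covers ∅
2(x) covers 0:z, 1:y
3(a) covers ∅
4(c) covers 0:z, 1:y
5(y) covers 2:x, 4:c
floor of heap: 0:z, 1:y, 3:a
completions by unplaced set U, small U first (add the entries for U minus each lowest piece of U):
  |U|=1: {3}:1  {5}:1
  |U|=2: {2,5}:1  {3,5}:2  {4,5}:1
  |U|=3: {2,3,5}:3  {2,4,5}:2  {3,4,5}:3
  |U|=4: {0,2,4,5}:2  {1,2,4,5}:2  {2,3,4,5}:8
  start at 0(z): 10
  start at 1(y): 10
  start at 3(a): 4
sum over floor = 24

24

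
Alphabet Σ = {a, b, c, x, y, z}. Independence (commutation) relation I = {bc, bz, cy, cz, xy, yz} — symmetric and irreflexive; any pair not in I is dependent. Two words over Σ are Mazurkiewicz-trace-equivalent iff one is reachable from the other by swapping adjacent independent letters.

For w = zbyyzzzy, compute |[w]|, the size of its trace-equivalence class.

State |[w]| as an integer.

70

#0=z has no predecessor
#1=b has no predecessor
#2=y depends on [1:b]
#3=y depends on [2:y]
#4=z depends on [0:z]
#5=z depends on [4:z]
#6=z depends on [5:z]
#7=y depends on [3:y]
sources: [0:z, 1:b]
N(rest) = Σ N(rest − s) over sources s of rest; N(one piece) = 1:
  size 1 → [6]=1  [7]=1
  size 2 → [3,7]=1  [5,6]=1  [6,7]=2
  size 3 → [2,3,7]=1  [3,6,7]=3  [4,5,6]=1  [5,6,7]=3
  size 4 → [0,4,5,6]=1  [1,2,3,7]=1  [2,3,6,7]=4  [3,5,6,7]=6  [4,5,6,7]=4
  size 5 → [0,4,5,6,7]=5  [1,2,3,6,7]=5  [2,3,5,6,7]=10  [3,4,5,6,7]=10
  size 6 → [0,3,4,5,6,7]=15  [1,2,3,5,6,7]=15  [2,3,4,5,6,7]=20
  first=0(z) contributes 35
  first=1(b) contributes 35
|[w]| = 70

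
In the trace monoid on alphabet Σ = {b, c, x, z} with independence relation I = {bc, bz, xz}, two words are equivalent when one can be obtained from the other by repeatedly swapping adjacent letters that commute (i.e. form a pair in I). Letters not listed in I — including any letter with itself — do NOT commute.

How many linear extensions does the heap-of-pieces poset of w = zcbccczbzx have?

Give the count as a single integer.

#0=z has no predecessor
#1=c depends on [0:z]
#2=b has no predecessor
#3=c depends on [1:c]
#4=c depends on [3:c]
#5=c depends on [4:c]
#6=z depends on [5:c]
#7=b depends on [2:b]
#8=z depends on [6:z]
#9=x depends on [5:c, 7:b]
sources: [0:z, 2:b]
N(rest) = Σ N(rest − s) over sources s of rest; N(one piece) = 1:
  size 1 → [8]=1  [9]=1
  size 2 → [6,8]=1  [7,9]=1  [8,9]=2
  size 3 → [2,7,9]=1  [6,8,9]=3  [7,8,9]=3
  size 4 → [2,7,8,9]=4  [5,6,8,9]=3  [6,7,8,9]=6
  size 5 → [2,6,7,8,9]=10  [4,5,6,8,9]=3  [5,6,7,8,9]=9
  size 6 → [2,5,6,7,8,9]=19  [3,4,5,6,8,9]=3  [4,5,6,7,8,9]=12
  size 7 → [1,3,4,5,6,8,9]=3  [2,4,5,6,7,8,9]=31  [3,4,5,6,7,8,9]=15
  size 8 → [0,1,3,4,5,6,8,9]=3  [1,3,4,5,6,7,8,9]=18  [2,3,4,5,6,7,8,9]=46
  first=0(z) contributes 64
  first=2(b) contributes 21
|[w]| = 85

85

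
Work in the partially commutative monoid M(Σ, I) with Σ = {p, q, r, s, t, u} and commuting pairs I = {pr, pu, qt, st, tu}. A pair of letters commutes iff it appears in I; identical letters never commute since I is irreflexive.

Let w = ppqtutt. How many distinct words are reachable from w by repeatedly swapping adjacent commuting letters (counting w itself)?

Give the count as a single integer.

10

0(p) covers ∅
1(p) covers 0:p
2(q) covers 1:p
3(t) covers 1:p
4(u) covers 2:q
5(t) covers 3:t
6(t) covers 5:t
floor of heap: 0:p
completions by unplaced set U, small U first (add the entries for U minus each lowest piece of U):
  |U|=1: {4}:1  {6}:1
  |U|=2: {2,4}:1  {4,6}:2  {5,6}:1
  |U|=3: {2,4,6}:3  {3,5,6}:1  {4,5,6}:3
  |U|=4: {2,4,5,6}:6  {3,4,5,6}:4
  |U|=5: {2,3,4,5,6}:10
  start at 0(p): 10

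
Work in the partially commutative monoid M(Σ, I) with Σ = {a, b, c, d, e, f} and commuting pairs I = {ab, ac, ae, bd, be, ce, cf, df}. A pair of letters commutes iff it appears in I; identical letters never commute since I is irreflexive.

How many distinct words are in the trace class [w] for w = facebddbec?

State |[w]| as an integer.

226

drop 0:f onto floor
drop 1:a onto {0:f}
drop 2:c onto floor
drop 3:e onto {0:f}
drop 4:b onto {0:f, 2:c}
drop 5:d onto {1:a, 2:c, 3:e}
drop 6:d onto {5:d}
drop 7:b onto {4:b}
drop 8:e onto {6:d}
drop 9:c onto {6:d, 7:b}
ground layer = {0:f, 2:c}
drop-orders for the pieces not yet dropped (sum over which currently-grounded one goes next):
  1 to go: {8} 1  {9} 1
  2 to go: {7,9} 1  {8,9} 2
  3 to go: {4,7,9} 1  {6,8,9} 2  {7,8,9} 3
  4 to go: {4,7,8,9} 4  {5,6,8,9} 2  {6,7,8,9} 5
  5 to go: {1,5,6,8,9} 2  {3,5,6,8,9} 2  {4,6,7,8,9} 9  {5,6,7,8,9} 7
  6 to go: {1,3,5,6,8,9} 4  {1,5,6,7,8,9} 9  {3,5,6,7,8,9} 9  {4,5,6,7,8,9} 16
  7 to go: {1,3,5,6,7,8,9} 22  {1,4,5,6,7,8,9} 25  {2,4,5,6,7,8,9} 16  {3,4,5,6,7,8,9} 25
  8 to go: {1,2,4,5,6,7,8,9} 41  {1,3,4,5,6,7,8,9} 72  {2,3,4,5,6,7,8,9} 41
  if 0:f drops first: 154 orders
  if 2:c drops first: 72 orders
heap linearizations: 226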